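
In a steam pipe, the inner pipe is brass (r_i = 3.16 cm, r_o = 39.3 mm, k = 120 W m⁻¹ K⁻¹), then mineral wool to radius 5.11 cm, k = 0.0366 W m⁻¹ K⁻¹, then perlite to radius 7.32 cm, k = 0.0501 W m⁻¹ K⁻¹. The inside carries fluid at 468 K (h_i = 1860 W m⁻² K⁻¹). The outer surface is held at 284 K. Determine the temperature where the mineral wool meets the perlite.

T = 376 K

Treat each layer as a resistance in series:
  R'_conv,in = 1/(2πr h) = 1/(2π·0.0316·1860) = 0.002708 m·K/W
  R'_brass = ln(0.0393/0.0316)/(2πk) = 0.2181/(2π·120) = 2.892×10^-4 m·K/W
  R'_mineral wool = ln(0.0511/0.0393)/(2πk) = 0.2626/(2π·0.0366) = 1.142 m·K/W
  R'_perlite = ln(0.0732/0.0511)/(2πk) = 0.3594/(2π·0.0501) = 1.142 m·K/W
ΣR = 0.002708 + 2.892×10^-4 + 1.142 + 1.142 = 2.287 m·K/W
Q' = ΔT/ΣR = (468 K − 284 K)/2.287 = 80.45 W/m
From the inner boundary to the mineral wool/perlite interface, ΣR_partial = 1.145 m·K/W.
T_interface = T_in − Q'·ΣR_partial = 468 K − (80.45)(1.145) = 376 K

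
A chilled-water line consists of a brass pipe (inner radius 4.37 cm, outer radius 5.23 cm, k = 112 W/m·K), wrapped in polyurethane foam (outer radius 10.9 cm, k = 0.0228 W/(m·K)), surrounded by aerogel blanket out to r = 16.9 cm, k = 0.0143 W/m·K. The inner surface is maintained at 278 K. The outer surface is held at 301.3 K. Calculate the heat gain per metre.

Series thermal resistances, inner to outer:
  R'_brass = ln(0.0523/0.0437)/(2πk) = 0.1796/(2π·112) = 2.553×10^-4 m·K/W
  R'_polyurethane foam = ln(0.109/0.0523)/(2πk) = 0.7344/(2π·0.0228) = 5.126 m·K/W
  R'_aerogel blanket = ln(0.169/0.109)/(2πk) = 0.4386/(2π·0.0143) = 4.881 m·K/W
ΣR = 2.553×10^-4 + 5.126 + 4.881 = 10.01 m·K/W
Q' = ΔT/ΣR = (278 K − 301.3 K)/10.01 = -2.33 W/m
(Negative Q' ⇒ heat flows inward; heat gain = 2.33 W/m.)

Q' = 2.33 W/m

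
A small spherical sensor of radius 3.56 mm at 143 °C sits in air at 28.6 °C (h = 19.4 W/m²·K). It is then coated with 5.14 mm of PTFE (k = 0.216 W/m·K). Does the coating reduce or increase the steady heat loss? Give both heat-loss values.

Critical radius for a sphere: r_cr = 2k/h = 0.0223 m = 2.23 cm.
Outer radius after coating: r₂ = 0.00356 + 0.00514 = 0.00870 m.
Since r₁ < r_cr and r₂ ≤ r_cr, the coating moves toward the maximum at r_cr — heat loss rises.
Bare: R = 1/(4πr₁²h) = 323.7 K/W; Q = 114.4/323.7 = 0.353 W.
Coated: R = R_cond + R_conv = 115.3 K/W; Q = 114.4/115.3 = 0.992 W.

increases: 0.353 → 0.992 W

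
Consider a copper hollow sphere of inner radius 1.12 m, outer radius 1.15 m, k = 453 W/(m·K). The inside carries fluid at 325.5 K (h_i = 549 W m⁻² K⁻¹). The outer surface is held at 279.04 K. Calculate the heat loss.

Q = 388 kW

Resistance network (inner→outer):
  R_conv,in = 1/(4πr²h) = 1/(4π·1.12²·549) = 1.156×10^-4 K/W
  R_copper = (1/1.12 − 1/1.15)/(4πk) = 0.02329/(4π·453) = 4.092×10^-6 K/W
ΣR = 1.156×10^-4 + 4.092×10^-6 = 1.197×10^-4 K/W
Q = ΔT/ΣR = (325.5 K − 279.04 K)/1.197×10^-4 = 3.88×10^5 W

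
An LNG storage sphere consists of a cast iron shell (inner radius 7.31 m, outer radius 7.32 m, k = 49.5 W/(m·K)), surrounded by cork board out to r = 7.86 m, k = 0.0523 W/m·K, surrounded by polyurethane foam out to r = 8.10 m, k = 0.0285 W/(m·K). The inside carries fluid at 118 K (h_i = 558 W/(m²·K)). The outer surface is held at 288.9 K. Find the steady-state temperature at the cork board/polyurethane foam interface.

T = 216.4 K

Treat each layer as a resistance in series:
  R_conv,in = 1/(4πr²h) = 1/(4π·7.31²·558) = 2.669×10^-6 K/W
  R_cast iron = (1/7.31 − 1/7.32)/(4πk) = 1.869×10^-4/(4π·49.5) = 3.004×10^-7 K/W
  R_cork board = (1/7.32 − 1/7.86)/(4πk) = 0.009386/(4π·0.0523) = 0.01428 K/W
  R_polyurethane foam = (1/7.86 − 1/8.10)/(4πk) = 0.003770/(4π·0.0285) = 0.01053 K/W
ΣR = 2.669×10^-6 + 3.004×10^-7 + 0.01428 + 0.01053 = 0.02481 K/W
Q = ΔT/ΣR = (118 K − 288.9 K)/0.02481 = -6888 W
From the inner boundary to the cork board/polyurethane foam interface, ΣR_partial = 0.01428 K/W.
T_interface = T_in − Q·ΣR_partial = 118 K − (-6888)(0.01428) = 216.4 K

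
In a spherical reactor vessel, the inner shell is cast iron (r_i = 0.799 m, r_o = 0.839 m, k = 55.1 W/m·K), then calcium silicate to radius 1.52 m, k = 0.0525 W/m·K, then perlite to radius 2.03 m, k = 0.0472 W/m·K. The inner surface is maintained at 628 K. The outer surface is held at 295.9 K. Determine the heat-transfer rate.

Treat each layer as a resistance in series:
  R_cast iron = (1/0.799 − 1/0.839)/(4πk) = 0.05967/(4π·55.1) = 8.618×10^-5 K/W
  R_calcium silicate = (1/0.839 − 1/1.52)/(4πk) = 0.5340/(4π·0.0525) = 0.8094 K/W
  R_perlite = (1/1.52 − 1/2.03)/(4πk) = 0.1653/(4π·0.0472) = 0.2787 K/W
ΣR = 8.618×10^-5 + 0.8094 + 0.2787 = 1.088 K/W
Q = ΔT/ΣR = (628 K − 295.9 K)/1.088 = 305 W

Q = 305 W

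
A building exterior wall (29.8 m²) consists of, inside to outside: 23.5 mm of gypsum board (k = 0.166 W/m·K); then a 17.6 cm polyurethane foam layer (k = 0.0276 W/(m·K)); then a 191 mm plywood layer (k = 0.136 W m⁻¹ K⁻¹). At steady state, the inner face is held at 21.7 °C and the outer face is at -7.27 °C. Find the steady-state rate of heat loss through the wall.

Q = 109 W

Series thermal resistances, inner to outer:
  R_gypsum board = L/(kA) = 0.0235/(0.166·29.8) = 0.004751 K/W
  R_polyurethane foam = L/(kA) = 0.176/(0.0276·29.8) = 0.2140 K/W
  R_plywood = L/(kA) = 0.191/(0.136·29.8) = 0.04713 K/W
ΣR = 0.004751 + 0.2140 + 0.04713 = 0.2659 K/W
Q = ΔT/ΣR = (21.7 °C − -7.27 °C)/0.2659 = 109 W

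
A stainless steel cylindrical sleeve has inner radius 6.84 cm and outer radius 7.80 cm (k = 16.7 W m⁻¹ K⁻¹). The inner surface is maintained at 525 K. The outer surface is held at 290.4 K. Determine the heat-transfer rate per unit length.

Q' = 2πk·ΔT/ln(r₂/r₁) = 2π × 16.7 × 234.6 / ln(0.0780/0.0684) = 1.87×10^5 W/m

Q' = 1.87×10^5 W/m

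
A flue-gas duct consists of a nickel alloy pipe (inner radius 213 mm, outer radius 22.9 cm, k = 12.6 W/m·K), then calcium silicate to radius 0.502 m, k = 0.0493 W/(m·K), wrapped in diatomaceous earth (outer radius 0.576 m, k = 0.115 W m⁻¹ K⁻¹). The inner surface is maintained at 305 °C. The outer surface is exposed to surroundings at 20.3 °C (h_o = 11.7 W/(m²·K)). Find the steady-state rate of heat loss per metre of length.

Series thermal resistances, inner to outer:
  R'_nickel alloy = ln(0.229/0.213)/(2πk) = 0.07243/(2π·12.6) = 9.149×10^-4 m·K/W
  R'_calcium silicate = ln(0.502/0.229)/(2πk) = 0.7849/(2π·0.0493) = 2.534 m·K/W
  R'_diatomaceous earth = ln(0.576/0.502)/(2πk) = 0.1375/(2π·0.115) = 0.1903 m·K/W
  R'_conv,out = 1/(2πr h) = 1/(2π·0.576·11.7) = 0.02362 m·K/W
ΣR = 9.149×10^-4 + 2.534 + 0.1903 + 0.02362 = 2.749 m·K/W
Q' = ΔT/ΣR = (305 °C − 20.3 °C)/2.749 = 104 W/m

Q' = 104 W/m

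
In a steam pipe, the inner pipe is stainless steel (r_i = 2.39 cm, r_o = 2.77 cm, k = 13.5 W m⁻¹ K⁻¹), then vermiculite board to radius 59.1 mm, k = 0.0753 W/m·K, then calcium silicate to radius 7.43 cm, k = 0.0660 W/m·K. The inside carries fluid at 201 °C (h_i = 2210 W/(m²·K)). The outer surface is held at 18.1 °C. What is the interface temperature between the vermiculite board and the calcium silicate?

T = 64.9 °C

Series thermal resistances, inner to outer:
  R'_conv,in = 1/(2πr h) = 1/(2π·0.0239·2210) = 0.003013 m·K/W
  R'_stainless steel = ln(0.0277/0.0239)/(2πk) = 0.1476/(2π·13.5) = 0.001740 m·K/W
  R'_vermiculite board = ln(0.0591/0.0277)/(2πk) = 0.7578/(2π·0.0753) = 1.602 m·K/W
  R'_calcium silicate = ln(0.0743/0.0591)/(2πk) = 0.2289/(2π·0.0660) = 0.5519 m·K/W
ΣR = 0.003013 + 0.001740 + 1.602 + 0.5519 = 2.159 m·K/W
Q' = ΔT/ΣR = (201 °C − 18.1 °C)/2.159 = 84.72 W/m
From the inner boundary to the vermiculite board/calcium silicate interface, ΣR_partial = 1.607 m·K/W.
T_interface = T_in − Q'·ΣR_partial = 201 °C − (84.72)(1.607) = 64.9 °C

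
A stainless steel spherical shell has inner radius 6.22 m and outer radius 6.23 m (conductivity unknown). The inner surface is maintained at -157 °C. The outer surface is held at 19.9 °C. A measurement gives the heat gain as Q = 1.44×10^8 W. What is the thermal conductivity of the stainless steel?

ΣR = ΔT/Q = |-157 − 19.9|/1.44×10^8 = 1.228×10^-6 K/W
(1/r₁−1/r₂)/(4πk) = 1.228×10^-6 ⇒ k = 2.581×10^-4/(4π·1.228×10^-6) = 16.7 W/m·K

k = 16.7 W/m·K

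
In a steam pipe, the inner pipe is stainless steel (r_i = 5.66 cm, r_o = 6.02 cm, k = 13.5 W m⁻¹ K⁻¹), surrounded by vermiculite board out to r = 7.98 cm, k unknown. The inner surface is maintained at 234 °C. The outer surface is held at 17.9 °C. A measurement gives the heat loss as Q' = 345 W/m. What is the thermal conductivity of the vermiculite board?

k = 0.0717 W/m·K

ΣR = ΔT/Q' = |234 − 17.9|/345 = 0.6264 m·K/W
Known resistances:
  R'_stainless steel = ln(0.0602/0.0566)/(2πk) = 0.06166/(2π·13.5) = 7.270×10^-4 m·K/W
R_vermiculite board = ΣR − ΣR_known = 0.6264 − 7.270×10^-4 = 0.6257 m·K/W
ln(r₂/r₁)/(2πk) = 0.6257 ⇒ k = 0.2819/(2π·0.6257) = 0.0717 W/m·K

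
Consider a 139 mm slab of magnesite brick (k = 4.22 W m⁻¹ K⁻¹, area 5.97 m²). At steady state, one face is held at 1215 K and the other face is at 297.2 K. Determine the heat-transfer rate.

Q = 166 kW

Q = kA·ΔT/L = 4.22 × 5.97 × |1215 K − 297.2 K| / 0.139 = 1.66×10^5 W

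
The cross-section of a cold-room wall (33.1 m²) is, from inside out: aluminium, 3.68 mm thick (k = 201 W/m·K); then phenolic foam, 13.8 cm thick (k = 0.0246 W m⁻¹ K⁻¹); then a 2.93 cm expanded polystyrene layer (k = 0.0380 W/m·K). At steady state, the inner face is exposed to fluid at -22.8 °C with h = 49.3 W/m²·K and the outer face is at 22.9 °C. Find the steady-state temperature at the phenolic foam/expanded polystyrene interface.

T = 17.4 °C

Resistance network (inner→outer):
  R_conv,in = 1/(hA) = 1/(49.3·33.1) = 6.128×10^-4 K/W
  R_aluminium = L/(kA) = 0.00368/(201·33.1) = 5.531×10^-7 K/W
  R_phenolic foam = L/(kA) = 0.138/(0.0246·33.1) = 0.1695 K/W
  R_expanded polystyrene = L/(kA) = 0.0293/(0.0380·33.1) = 0.02329 K/W
ΣR = 6.128×10^-4 + 5.531×10^-7 + 0.1695 + 0.02329 = 0.1934 K/W
Q = ΔT/ΣR = (-22.8 °C − 22.9 °C)/0.1934 = -236.3 W
From the inner boundary to the phenolic foam/expanded polystyrene interface, ΣR_partial = 0.1701 K/W.
T_interface = T_in − Q·ΣR_partial = -22.8 °C − (-236.3)(0.1701) = 17.4 °C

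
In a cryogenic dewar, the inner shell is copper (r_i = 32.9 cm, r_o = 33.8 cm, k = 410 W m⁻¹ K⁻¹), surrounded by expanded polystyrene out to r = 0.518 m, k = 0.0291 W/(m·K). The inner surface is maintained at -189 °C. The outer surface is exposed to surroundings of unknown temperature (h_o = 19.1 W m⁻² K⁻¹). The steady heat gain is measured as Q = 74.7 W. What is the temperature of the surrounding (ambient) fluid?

T_out = 22.2 °C

Series resistances:
  R_copper = (1/0.329 − 1/0.338)/(4πk) = 0.08093/(4π·410) = 1.571×10^-5 K/W
  R_expanded polystyrene = (1/0.338 − 1/0.518)/(4πk) = 1.028/(4π·0.0291) = 2.811 K/W
  R_conv,out = 1/(4πr²h) = 1/(4π·0.518²·19.1) = 0.01553 K/W
ΣR = 2.827 K/W
ΔT = Q·ΣR = 74.7 × 2.827 = 211.2 K
Heat flows inward, so T_out = T_in + ΔT = -189 + 211.2 = 22.2 °C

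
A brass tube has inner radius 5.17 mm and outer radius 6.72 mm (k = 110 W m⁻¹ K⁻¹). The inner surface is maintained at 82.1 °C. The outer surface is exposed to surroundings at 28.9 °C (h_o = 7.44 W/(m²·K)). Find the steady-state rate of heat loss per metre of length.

Q' = 16.7 W/m

Treat each layer as a resistance in series:
  R'_brass = ln(0.00672/0.00517)/(2πk) = 0.2622/(2π·110) = 3.794×10^-4 m·K/W
  R'_conv,out = 1/(2πr h) = 1/(2π·0.00672·7.44) = 3.183 m·K/W
ΣR = 3.794×10^-4 + 3.183 = 3.183 m·K/W
Q' = ΔT/ΣR = (82.1 °C − 28.9 °C)/3.183 = 16.7 W/m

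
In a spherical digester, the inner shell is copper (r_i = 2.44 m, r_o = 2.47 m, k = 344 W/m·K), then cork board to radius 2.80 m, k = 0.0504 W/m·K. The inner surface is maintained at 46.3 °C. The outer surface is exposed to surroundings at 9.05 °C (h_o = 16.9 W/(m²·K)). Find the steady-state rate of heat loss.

Treat each layer as a resistance in series:
  R_copper = (1/2.44 − 1/2.47)/(4πk) = 0.004978/(4π·344) = 1.152×10^-6 K/W
  R_cork board = (1/2.47 − 1/2.80)/(4πk) = 0.04772/(4π·0.0504) = 0.07534 K/W
  R_conv,out = 1/(4πr²h) = 1/(4π·2.80²·16.9) = 6.006×10^-4 K/W
ΣR = 1.152×10^-6 + 0.07534 + 6.006×10^-4 = 0.07594 K/W
Q = ΔT/ΣR = (46.3 °C − 9.05 °C)/0.07594 = 491 W

Q = 491 W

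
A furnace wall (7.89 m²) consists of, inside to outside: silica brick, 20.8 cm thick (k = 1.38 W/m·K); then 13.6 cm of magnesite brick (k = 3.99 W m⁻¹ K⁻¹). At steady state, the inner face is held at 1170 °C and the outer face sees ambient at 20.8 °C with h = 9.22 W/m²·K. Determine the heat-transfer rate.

Q = 30.9 kW

Resistance network (inner→outer):
  R_silica brick = L/(kA) = 0.208/(1.38·7.89) = 0.01910 K/W
  R_magnesite brick = L/(kA) = 0.136/(3.99·7.89) = 0.004320 K/W
  R_conv,out = 1/(hA) = 1/(9.22·7.89) = 0.01375 K/W
ΣR = 0.01910 + 0.004320 + 0.01375 = 0.03717 K/W
Q = ΔT/ΣR = (1170 °C − 20.8 °C)/0.03717 = 30900 W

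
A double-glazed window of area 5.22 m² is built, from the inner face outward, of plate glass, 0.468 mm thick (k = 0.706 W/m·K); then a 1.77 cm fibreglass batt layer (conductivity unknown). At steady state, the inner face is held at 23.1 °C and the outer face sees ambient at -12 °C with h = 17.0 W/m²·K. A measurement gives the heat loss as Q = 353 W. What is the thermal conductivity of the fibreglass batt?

k = 0.0385 W/m·K

ΣR = ΔT/Q = |23.1 − -12|/353 = 0.09943 K/W
Known resistances:
  R_plate glass = L/(kA) = 4.68×10^-4/(0.706·5.22) = 1.270×10^-4 K/W
  R_conv,out = 1/(hA) = 1/(17.0·5.22) = 0.01127 K/W
R_fibreglass batt = ΣR − ΣR_known = 0.09943 − 0.01140 = 0.08803 K/W
L/(kA) = 0.08803 ⇒ k = 0.0177/(0.08803·5.22) = 0.0385 W/m·K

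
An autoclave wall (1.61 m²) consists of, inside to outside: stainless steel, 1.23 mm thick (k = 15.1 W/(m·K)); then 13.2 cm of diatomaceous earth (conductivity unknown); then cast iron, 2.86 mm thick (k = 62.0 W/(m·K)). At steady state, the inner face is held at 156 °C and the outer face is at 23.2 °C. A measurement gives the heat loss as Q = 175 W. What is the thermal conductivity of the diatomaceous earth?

k = 0.108 W/m·K

ΣR = ΔT/Q = |156 − 23.2|/175 = 0.7589 K/W
Known resistances:
  R_stainless steel = L/(kA) = 0.00123/(15.1·1.61) = 5.059×10^-5 K/W
  R_cast iron = L/(kA) = 0.00286/(62.0·1.61) = 2.865×10^-5 K/W
R_diatomaceous earth = ΣR − ΣR_known = 0.7589 − 7.924×10^-5 = 0.7588 K/W
L/(kA) = 0.7588 ⇒ k = 0.132/(0.7588·1.61) = 0.108 W/m·K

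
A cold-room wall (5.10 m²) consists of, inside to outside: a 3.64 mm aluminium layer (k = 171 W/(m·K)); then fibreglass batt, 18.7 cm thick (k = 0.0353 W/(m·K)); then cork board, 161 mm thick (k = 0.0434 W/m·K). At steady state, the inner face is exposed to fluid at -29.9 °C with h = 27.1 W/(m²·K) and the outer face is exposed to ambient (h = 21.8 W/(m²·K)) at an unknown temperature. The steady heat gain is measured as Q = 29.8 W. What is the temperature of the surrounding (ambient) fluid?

T_out = 23.2 °C

Sum the resistances:
  R_conv,in = 1/(hA) = 1/(27.1·5.10) = 0.007235 K/W
  R_aluminium = L/(kA) = 0.00364/(171·5.10) = 4.174×10^-6 K/W
  R_fibreglass batt = L/(kA) = 0.187/(0.0353·5.10) = 1.039 K/W
  R_cork board = L/(kA) = 0.161/(0.0434·5.10) = 0.7274 K/W
  R_conv,out = 1/(hA) = 1/(21.8·5.10) = 0.008994 K/W
ΣR = 1.782 K/W
ΔT = Q·ΣR = 29.8 × 1.782 = 53.10 K
Heat flows inward, so T_out = T_in + ΔT = -29.9 + 53.10 = 23.2 °C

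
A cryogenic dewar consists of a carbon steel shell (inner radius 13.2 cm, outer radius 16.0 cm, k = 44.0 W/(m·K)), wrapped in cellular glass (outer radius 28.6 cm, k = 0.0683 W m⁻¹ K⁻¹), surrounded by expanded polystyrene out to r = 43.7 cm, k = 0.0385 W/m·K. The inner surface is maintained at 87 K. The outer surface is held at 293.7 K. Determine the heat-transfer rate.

Series thermal resistances, inner to outer:
  R_carbon steel = (1/0.132 − 1/0.160)/(4πk) = 1.326/(4π·44.0) = 0.002398 K/W
  R_cellular glass = (1/0.160 − 1/0.286)/(4πk) = 2.753/(4π·0.0683) = 3.208 K/W
  R_expanded polystyrene = (1/0.286 − 1/0.437)/(4πk) = 1.208/(4π·0.0385) = 2.497 K/W
ΣR = 0.002398 + 3.208 + 2.497 = 5.707 K/W
Q = ΔT/ΣR = (87 K − 293.7 K)/5.707 = -36.2 W
(Negative Q ⇒ heat flows inward; heat gain = 36.2 W.)

Q = 36.2 W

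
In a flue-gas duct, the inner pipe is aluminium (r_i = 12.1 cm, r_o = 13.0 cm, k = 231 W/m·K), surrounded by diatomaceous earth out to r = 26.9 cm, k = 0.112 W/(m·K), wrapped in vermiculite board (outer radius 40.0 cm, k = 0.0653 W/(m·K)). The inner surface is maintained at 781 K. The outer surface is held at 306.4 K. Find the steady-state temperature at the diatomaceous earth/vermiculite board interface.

T = 536 K

Resistance network (inner→outer):
  R'_aluminium = ln(0.130/0.121)/(2πk) = 0.07174/(2π·231) = 4.943×10^-5 m·K/W
  R'_diatomaceous earth = ln(0.269/0.130)/(2πk) = 0.7272/(2π·0.112) = 1.033 m·K/W
  R'_vermiculite board = ln(0.400/0.269)/(2πk) = 0.3968/(2π·0.0653) = 0.9670 m·K/W
ΣR = 4.943×10^-5 + 1.033 + 0.9670 = 2.000 m·K/W
Q' = ΔT/ΣR = (781 K − 306.4 K)/2.000 = 237.3 W/m
From the inner boundary to the diatomaceous earth/vermiculite board interface, ΣR_partial = 1.033 m·K/W.
T_interface = T_in − Q'·ΣR_partial = 781 K − (237.3)(1.033) = 536 K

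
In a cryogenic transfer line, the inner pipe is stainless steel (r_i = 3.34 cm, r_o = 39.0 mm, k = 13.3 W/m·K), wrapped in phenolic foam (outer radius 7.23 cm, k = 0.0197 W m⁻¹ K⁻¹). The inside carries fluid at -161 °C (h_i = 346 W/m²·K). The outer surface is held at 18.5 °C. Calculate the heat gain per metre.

Resistance network (inner→outer):
  R'_conv,in = 1/(2πr h) = 1/(2π·0.0334·346) = 0.01377 m·K/W
  R'_stainless steel = ln(0.0390/0.0334)/(2πk) = 0.1550/(2π·13.3) = 0.001855 m·K/W
  R'_phenolic foam = ln(0.0723/0.0390)/(2πk) = 0.6173/(2π·0.0197) = 4.987 m·K/W
ΣR = 0.01377 + 0.001855 + 4.987 = 5.003 m·K/W
Q' = ΔT/ΣR = (-161 °C − 18.5 °C)/5.003 = -35.9 W/m
(Negative Q' ⇒ heat flows inward; heat gain = 35.9 W/m.)

Q' = 35.9 W/m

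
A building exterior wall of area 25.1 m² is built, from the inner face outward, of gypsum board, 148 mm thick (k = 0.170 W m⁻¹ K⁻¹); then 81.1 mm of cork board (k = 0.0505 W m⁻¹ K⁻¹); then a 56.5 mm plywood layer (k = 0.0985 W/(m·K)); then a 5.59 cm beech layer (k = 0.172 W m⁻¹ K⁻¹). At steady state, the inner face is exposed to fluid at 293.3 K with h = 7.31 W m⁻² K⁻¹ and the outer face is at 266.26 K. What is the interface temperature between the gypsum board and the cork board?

T = 285.5 K

Series thermal resistances, inner to outer:
  R_conv,in = 1/(hA) = 1/(7.31·25.1) = 0.005450 K/W
  R_gypsum board = L/(kA) = 0.148/(0.170·25.1) = 0.03468 K/W
  R_cork board = L/(kA) = 0.0811/(0.0505·25.1) = 0.06398 K/W
  R_plywood = L/(kA) = 0.0565/(0.0985·25.1) = 0.02285 K/W
  R_beech = L/(kA) = 0.0559/(0.172·25.1) = 0.01295 K/W
ΣR = 0.005450 + 0.03468 + 0.06398 + 0.02285 + 0.01295 = 0.1399 K/W
Q = ΔT/ΣR = (293.3 K − 266.26 K)/0.1399 = 193.3 W
From the inner boundary to the gypsum board/cork board interface, ΣR_partial = 0.04013 K/W.
T_interface = T_in − Q·ΣR_partial = 293.3 K − (193.3)(0.04013) = 285.5 K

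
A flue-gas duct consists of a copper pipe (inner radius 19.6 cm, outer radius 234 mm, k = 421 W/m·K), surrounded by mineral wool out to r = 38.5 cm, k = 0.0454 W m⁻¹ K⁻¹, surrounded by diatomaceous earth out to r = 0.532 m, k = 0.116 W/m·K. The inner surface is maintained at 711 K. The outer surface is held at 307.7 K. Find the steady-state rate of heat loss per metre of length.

Q' = 184 W/m

Series thermal resistances, inner to outer:
  R'_copper = ln(0.234/0.196)/(2πk) = 0.1772/(2π·421) = 6.699×10^-5 m·K/W
  R'_mineral wool = ln(0.385/0.234)/(2πk) = 0.4979/(2π·0.0454) = 1.746 m·K/W
  R'_diatomaceous earth = ln(0.532/0.385)/(2πk) = 0.3234/(2π·0.116) = 0.4437 m·K/W
ΣR = 6.699×10^-5 + 1.746 + 0.4437 = 2.190 m·K/W
Q' = ΔT/ΣR = (711 K − 307.7 K)/2.190 = 184 W/m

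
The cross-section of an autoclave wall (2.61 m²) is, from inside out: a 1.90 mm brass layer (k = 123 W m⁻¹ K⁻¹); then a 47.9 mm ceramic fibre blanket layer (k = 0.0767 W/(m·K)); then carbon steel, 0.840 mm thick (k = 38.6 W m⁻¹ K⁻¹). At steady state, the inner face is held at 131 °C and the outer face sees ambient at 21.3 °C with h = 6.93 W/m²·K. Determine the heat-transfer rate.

Resistance network (inner→outer):
  R_brass = L/(kA) = 0.00190/(123·2.61) = 5.918×10^-6 K/W
  R_ceramic fibre blanket = L/(kA) = 0.0479/(0.0767·2.61) = 0.2393 K/W
  R_carbon steel = L/(kA) = 8.40×10^-4/(38.6·2.61) = 8.338×10^-6 K/W
  R_conv,out = 1/(hA) = 1/(6.93·2.61) = 0.05529 K/W
ΣR = 5.918×10^-6 + 0.2393 + 8.338×10^-6 + 0.05529 = 0.2946 K/W
Q = ΔT/ΣR = (131 °C − 21.3 °C)/0.2946 = 372 W

Q = 372 W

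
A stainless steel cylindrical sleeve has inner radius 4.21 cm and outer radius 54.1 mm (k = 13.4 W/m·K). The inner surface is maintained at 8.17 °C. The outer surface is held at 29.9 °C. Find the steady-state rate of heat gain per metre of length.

Q' = 7.30 kW/m

Q' = 2πk·ΔT/ln(r₂/r₁) = 2π × 13.4 × 21.73 / ln(0.0541/0.0421) = 7300 W/m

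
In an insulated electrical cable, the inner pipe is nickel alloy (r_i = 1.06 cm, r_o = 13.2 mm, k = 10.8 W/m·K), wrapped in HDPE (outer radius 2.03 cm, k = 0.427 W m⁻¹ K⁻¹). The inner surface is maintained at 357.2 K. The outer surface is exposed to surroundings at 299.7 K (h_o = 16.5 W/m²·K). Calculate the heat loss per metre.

Treat each layer as a resistance in series:
  R'_nickel alloy = ln(0.0132/0.0106)/(2πk) = 0.2194/(2π·10.8) = 0.003233 m·K/W
  R'_HDPE = ln(0.0203/0.0132)/(2πk) = 0.4304/(2π·0.427) = 0.1604 m·K/W
  R'_conv,out = 1/(2πr h) = 1/(2π·0.0203·16.5) = 0.4752 m·K/W
ΣR = 0.003233 + 0.1604 + 0.4752 = 0.6388 m·K/W
Q' = ΔT/ΣR = (357.2 K − 299.7 K)/0.6388 = 90.0 W/m

Q' = 90.0 W/m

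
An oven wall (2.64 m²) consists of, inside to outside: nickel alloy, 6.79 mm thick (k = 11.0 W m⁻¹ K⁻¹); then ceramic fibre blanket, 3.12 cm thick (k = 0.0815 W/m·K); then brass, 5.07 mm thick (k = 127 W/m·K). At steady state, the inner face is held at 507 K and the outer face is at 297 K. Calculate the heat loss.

Series thermal resistances, inner to outer:
  R_nickel alloy = L/(kA) = 0.00679/(11.0·2.64) = 2.338×10^-4 K/W
  R_ceramic fibre blanket = L/(kA) = 0.0312/(0.0815·2.64) = 0.1450 K/W
  R_brass = L/(kA) = 0.00507/(127·2.64) = 1.512×10^-5 K/W
ΣR = 2.338×10^-4 + 0.1450 + 1.512×10^-5 = 0.1452 K/W
Q = ΔT/ΣR = (507 K − 297 K)/0.1452 = 1450 W

Q = 1450 W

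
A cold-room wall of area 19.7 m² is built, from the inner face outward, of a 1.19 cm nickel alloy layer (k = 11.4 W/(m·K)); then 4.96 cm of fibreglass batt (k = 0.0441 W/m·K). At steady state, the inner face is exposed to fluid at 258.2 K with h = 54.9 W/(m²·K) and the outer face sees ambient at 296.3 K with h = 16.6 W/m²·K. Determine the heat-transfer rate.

Treat each layer as a resistance in series:
  R_conv,in = 1/(hA) = 1/(54.9·19.7) = 9.246×10^-4 K/W
  R_nickel alloy = L/(kA) = 0.0119/(11.4·19.7) = 5.299×10^-5 K/W
  R_fibreglass batt = L/(kA) = 0.0496/(0.0441·19.7) = 0.05709 K/W
  R_conv,out = 1/(hA) = 1/(16.6·19.7) = 0.003058 K/W
ΣR = 9.246×10^-4 + 5.299×10^-5 + 0.05709 + 0.003058 = 0.06113 K/W
Q = ΔT/ΣR = (258.2 K − 296.3 K)/0.06113 = -623 W
(Negative Q ⇒ heat flows inward; heat gain = 623 W.)

Q = 623 W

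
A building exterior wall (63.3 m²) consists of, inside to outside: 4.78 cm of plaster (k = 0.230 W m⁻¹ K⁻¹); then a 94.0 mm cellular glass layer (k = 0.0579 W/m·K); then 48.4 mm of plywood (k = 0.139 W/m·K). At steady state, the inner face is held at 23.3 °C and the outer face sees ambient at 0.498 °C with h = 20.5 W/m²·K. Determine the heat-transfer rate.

Q = 648 W

Series thermal resistances, inner to outer:
  R_plaster = L/(kA) = 0.0478/(0.230·63.3) = 0.003283 K/W
  R_cellular glass = L/(kA) = 0.0940/(0.0579·63.3) = 0.02565 K/W
  R_plywood = L/(kA) = 0.0484/(0.139·63.3) = 0.005501 K/W
  R_conv,out = 1/(hA) = 1/(20.5·63.3) = 7.706×10^-4 K/W
ΣR = 0.003283 + 0.02565 + 0.005501 + 7.706×10^-4 = 0.03520 K/W
Q = ΔT/ΣR = (23.3 °C − 0.498 °C)/0.03520 = 648 W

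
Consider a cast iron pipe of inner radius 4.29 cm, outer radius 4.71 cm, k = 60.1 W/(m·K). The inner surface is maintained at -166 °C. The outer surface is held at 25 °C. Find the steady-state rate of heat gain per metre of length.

Q' = 2πk·ΔT/ln(r₂/r₁) = 2π × 60.1 × 191 / ln(0.0471/0.0429) = 7.72×10^5 W/m

Q' = 772 kW/m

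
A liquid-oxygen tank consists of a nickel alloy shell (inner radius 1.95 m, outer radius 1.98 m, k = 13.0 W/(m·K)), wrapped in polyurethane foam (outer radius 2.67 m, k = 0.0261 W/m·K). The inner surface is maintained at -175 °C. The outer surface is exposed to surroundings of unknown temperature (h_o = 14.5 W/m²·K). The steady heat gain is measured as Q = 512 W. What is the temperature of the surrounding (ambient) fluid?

Series resistances:
  R_nickel alloy = (1/1.95 − 1/1.98)/(4πk) = 0.007770/(4π·13.0) = 4.756×10^-5 K/W
  R_polyurethane foam = (1/1.98 − 1/2.67)/(4πk) = 0.1305/(4π·0.0261) = 0.3979 K/W
  R_conv,out = 1/(4πr²h) = 1/(4π·2.67²·14.5) = 7.698×10^-4 K/W
ΣR = 0.3988 K/W
ΔT = Q·ΣR = 512 × 0.3988 = 204.2 K
Heat flows inward, so T_out = T_in + ΔT = -175 + 204.2 = 29.2 °C

T_out = 29.2 °C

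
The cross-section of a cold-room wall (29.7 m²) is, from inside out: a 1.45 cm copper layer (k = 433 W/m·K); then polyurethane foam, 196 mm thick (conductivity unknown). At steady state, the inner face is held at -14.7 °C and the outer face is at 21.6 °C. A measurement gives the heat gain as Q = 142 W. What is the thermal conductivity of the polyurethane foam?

k = 0.0258 W/m·K

ΣR = ΔT/Q = |-14.7 − 21.6|/142 = 0.2556 K/W
Known resistances:
  R_copper = L/(kA) = 0.0145/(433·29.7) = 1.128×10^-6 K/W
R_polyurethane foam = ΣR − ΣR_known = 0.2556 − 1.128×10^-6 = 0.2556 K/W
L/(kA) = 0.2556 ⇒ k = 0.196/(0.2556·29.7) = 0.0258 W/m·K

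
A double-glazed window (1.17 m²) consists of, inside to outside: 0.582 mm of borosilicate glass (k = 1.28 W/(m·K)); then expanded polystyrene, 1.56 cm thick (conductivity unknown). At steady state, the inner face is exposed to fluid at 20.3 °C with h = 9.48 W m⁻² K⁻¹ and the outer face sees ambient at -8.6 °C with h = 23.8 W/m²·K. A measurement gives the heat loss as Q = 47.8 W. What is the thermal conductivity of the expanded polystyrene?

ΣR = ΔT/Q = |20.3 − -8.6|/47.8 = 0.6046 K/W
Known resistances:
  R_conv,in = 1/(hA) = 1/(9.48·1.17) = 0.09016 K/W
  R_borosilicate glass = L/(kA) = 5.82×10^-4/(1.28·1.17) = 3.886×10^-4 K/W
  R_conv,out = 1/(hA) = 1/(23.8·1.17) = 0.03591 K/W
R_expanded polystyrene = ΣR − ΣR_known = 0.6046 − 0.1265 = 0.4781 K/W
L/(kA) = 0.4781 ⇒ k = 0.0156/(0.4781·1.17) = 0.0279 W/m·K

k = 0.0279 W/m·K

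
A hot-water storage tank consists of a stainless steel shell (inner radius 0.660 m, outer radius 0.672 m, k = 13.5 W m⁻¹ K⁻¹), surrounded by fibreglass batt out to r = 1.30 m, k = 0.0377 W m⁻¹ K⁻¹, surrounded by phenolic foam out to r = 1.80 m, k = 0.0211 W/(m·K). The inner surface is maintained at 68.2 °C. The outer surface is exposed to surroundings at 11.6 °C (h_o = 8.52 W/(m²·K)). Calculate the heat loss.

Q = 24.3 W

Resistance network (inner→outer):
  R_stainless steel = (1/0.660 − 1/0.672)/(4πk) = 0.02706/(4π·13.5) = 1.595×10^-4 K/W
  R_fibreglass batt = (1/0.672 − 1/1.30)/(4πk) = 0.7189/(4π·0.0377) = 1.517 K/W
  R_phenolic foam = (1/1.30 − 1/1.80)/(4πk) = 0.2137/(4π·0.0211) = 0.8059 K/W
  R_conv,out = 1/(4πr²h) = 1/(4π·1.80²·8.52) = 0.002883 K/W
ΣR = 1.595×10^-4 + 1.517 + 0.8059 + 0.002883 = 2.326 K/W
Q = ΔT/ΣR = (68.2 °C − 11.6 °C)/2.326 = 24.3 W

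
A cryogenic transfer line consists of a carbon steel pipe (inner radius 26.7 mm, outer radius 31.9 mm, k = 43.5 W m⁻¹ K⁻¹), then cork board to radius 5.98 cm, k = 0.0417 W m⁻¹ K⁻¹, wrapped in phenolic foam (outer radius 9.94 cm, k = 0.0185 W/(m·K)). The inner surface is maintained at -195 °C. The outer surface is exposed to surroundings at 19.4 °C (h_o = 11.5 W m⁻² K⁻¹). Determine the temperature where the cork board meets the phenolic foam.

T = -121 °C

Treat each layer as a resistance in series:
  R'_carbon steel = ln(0.0319/0.0267)/(2πk) = 0.1779/(2π·43.5) = 6.510×10^-4 m·K/W
  R'_cork board = ln(0.0598/0.0319)/(2πk) = 0.6284/(2π·0.0417) = 2.398 m·K/W
  R'_phenolic foam = ln(0.0994/0.0598)/(2πk) = 0.5081/(2π·0.0185) = 4.372 m·K/W
  R'_conv,out = 1/(2πr h) = 1/(2π·0.0994·11.5) = 0.1392 m·K/W
ΣR = 6.510×10^-4 + 2.398 + 4.372 + 0.1392 = 6.910 m·K/W
Q' = ΔT/ΣR = (-195 °C − 19.4 °C)/6.910 = -31.03 W/m
From the inner boundary to the cork board/phenolic foam interface, ΣR_partial = 2.399 m·K/W.
T_interface = T_in − Q'·ΣR_partial = -195 °C − (-31.03)(2.399) = -121 °C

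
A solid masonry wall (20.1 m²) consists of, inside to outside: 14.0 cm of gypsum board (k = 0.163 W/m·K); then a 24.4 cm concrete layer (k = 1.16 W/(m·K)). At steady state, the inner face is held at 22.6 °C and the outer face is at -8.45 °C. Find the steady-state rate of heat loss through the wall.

Series thermal resistances, inner to outer:
  R_gypsum board = L/(kA) = 0.140/(0.163·20.1) = 0.04273 K/W
  R_concrete = L/(kA) = 0.244/(1.16·20.1) = 0.01046 K/W
ΣR = 0.04273 + 0.01046 = 0.05319 K/W
Q = ΔT/ΣR = (22.6 °C − -8.45 °C)/0.05319 = 584 W

Q = 584 W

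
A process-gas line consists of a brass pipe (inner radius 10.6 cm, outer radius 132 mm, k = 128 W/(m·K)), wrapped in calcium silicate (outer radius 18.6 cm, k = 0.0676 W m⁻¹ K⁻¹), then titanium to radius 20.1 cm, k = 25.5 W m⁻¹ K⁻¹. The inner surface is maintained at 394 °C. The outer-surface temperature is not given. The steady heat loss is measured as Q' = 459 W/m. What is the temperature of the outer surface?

Sum the resistances:
  R'_brass = ln(0.132/0.106)/(2πk) = 0.2194/(2π·128) = 2.728×10^-4 m·K/W
  R'_calcium silicate = ln(0.186/0.132)/(2πk) = 0.3429/(2π·0.0676) = 0.8074 m·K/W
  R'_titanium = ln(0.201/0.186)/(2πk) = 0.07756/(2π·25.5) = 4.841×10^-4 m·K/W
ΣR = 0.8082 m·K/W
ΔT = Q'·ΣR = 459 × 0.8082 = 371.0 K
Heat flows outward, so T_out = T_in − ΔT = 394 − 371.0 = 23.0 °C

T_out = 23.0 °C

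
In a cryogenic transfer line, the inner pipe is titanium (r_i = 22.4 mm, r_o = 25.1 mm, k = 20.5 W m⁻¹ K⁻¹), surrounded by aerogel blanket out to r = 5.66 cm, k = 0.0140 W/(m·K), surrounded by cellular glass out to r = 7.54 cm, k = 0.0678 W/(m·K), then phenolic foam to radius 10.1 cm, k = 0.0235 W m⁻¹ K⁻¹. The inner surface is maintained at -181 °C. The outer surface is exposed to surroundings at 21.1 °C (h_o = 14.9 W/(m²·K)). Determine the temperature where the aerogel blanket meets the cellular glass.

T = -25.3 °C

Series thermal resistances, inner to outer:
  R'_titanium = ln(0.0251/0.0224)/(2πk) = 0.1138/(2π·20.5) = 8.836×10^-4 m·K/W
  R'_aerogel blanket = ln(0.0566/0.0251)/(2πk) = 0.8131/(2π·0.0140) = 9.244 m·K/W
  R'_cellular glass = ln(0.0754/0.0566)/(2πk) = 0.2868/(2π·0.0678) = 0.6732 m·K/W
  R'_phenolic foam = ln(0.101/0.0754)/(2πk) = 0.2923/(2π·0.0235) = 1.980 m·K/W
  R'_conv,out = 1/(2πr h) = 1/(2π·0.101·14.9) = 0.1058 m·K/W
ΣR = 8.836×10^-4 + 9.244 + 0.6732 + 1.980 + 0.1058 = 12.00 m·K/W
Q' = ΔT/ΣR = (-181 °C − 21.1 °C)/12.00 = -16.84 W/m
From the inner boundary to the aerogel blanket/cellular glass interface, ΣR_partial = 9.245 m·K/W.
T_interface = T_in − Q'·ΣR_partial = -181 °C − (-16.84)(9.245) = -25.3 °C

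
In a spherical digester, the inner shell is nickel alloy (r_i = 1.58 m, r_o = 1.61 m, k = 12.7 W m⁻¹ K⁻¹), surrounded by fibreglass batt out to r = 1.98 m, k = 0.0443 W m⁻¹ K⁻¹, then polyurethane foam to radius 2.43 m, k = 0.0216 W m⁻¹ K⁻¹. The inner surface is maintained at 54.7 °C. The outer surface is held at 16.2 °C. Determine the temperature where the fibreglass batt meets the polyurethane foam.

T = 40.2 °C

Treat each layer as a resistance in series:
  R_nickel alloy = (1/1.58 − 1/1.61)/(4πk) = 0.01179/(4π·12.7) = 7.390×10^-5 K/W
  R_fibreglass batt = (1/1.61 − 1/1.98)/(4πk) = 0.1161/(4π·0.0443) = 0.2085 K/W
  R_polyurethane foam = (1/1.98 − 1/2.43)/(4πk) = 0.09353/(4π·0.0216) = 0.3446 K/W
ΣR = 7.390×10^-5 + 0.2085 + 0.3446 = 0.5532 K/W
Q = ΔT/ΣR = (54.7 °C − 16.2 °C)/0.5532 = 69.60 W
From the inner boundary to the fibreglass batt/polyurethane foam interface, ΣR_partial = 0.2086 K/W.
T_interface = T_in − Q·ΣR_partial = 54.7 °C − (69.60)(0.2086) = 40.2 °C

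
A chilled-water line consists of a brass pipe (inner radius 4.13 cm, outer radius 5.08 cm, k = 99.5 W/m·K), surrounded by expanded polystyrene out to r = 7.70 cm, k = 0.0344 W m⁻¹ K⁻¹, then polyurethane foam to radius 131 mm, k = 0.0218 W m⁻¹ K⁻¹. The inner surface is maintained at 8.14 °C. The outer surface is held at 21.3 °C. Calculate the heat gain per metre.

Q' = 2.27 W/m

Treat each layer as a resistance in series:
  R'_brass = ln(0.0508/0.0413)/(2πk) = 0.2070/(2π·99.5) = 3.312×10^-4 m·K/W
  R'_expanded polystyrene = ln(0.0770/0.0508)/(2πk) = 0.4159/(2π·0.0344) = 1.924 m·K/W
  R'_polyurethane foam = ln(0.131/0.0770)/(2πk) = 0.5314/(2π·0.0218) = 3.880 m·K/W
ΣR = 3.312×10^-4 + 1.924 + 3.880 = 5.804 m·K/W
Q' = ΔT/ΣR = (8.14 °C − 21.3 °C)/5.804 = -2.27 W/m
(Negative Q' ⇒ heat flows inward; heat gain = 2.27 W/m.)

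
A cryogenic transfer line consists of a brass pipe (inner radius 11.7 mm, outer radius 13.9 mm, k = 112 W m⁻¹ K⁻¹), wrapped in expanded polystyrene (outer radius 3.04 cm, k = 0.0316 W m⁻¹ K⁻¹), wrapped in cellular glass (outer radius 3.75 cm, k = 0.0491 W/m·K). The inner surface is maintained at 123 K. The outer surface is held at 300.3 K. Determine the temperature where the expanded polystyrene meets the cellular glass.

T = 274.2 K

Series thermal resistances, inner to outer:
  R'_brass = ln(0.0139/0.0117)/(2πk) = 0.1723/(2π·112) = 2.448×10^-4 m·K/W
  R'_expanded polystyrene = ln(0.0304/0.0139)/(2πk) = 0.7826/(2π·0.0316) = 3.941 m·K/W
  R'_cellular glass = ln(0.0375/0.0304)/(2πk) = 0.2099/(2π·0.0491) = 0.6804 m·K/W
ΣR = 2.448×10^-4 + 3.941 + 0.6804 = 4.622 m·K/W
Q' = ΔT/ΣR = (123 K − 300.3 K)/4.622 = -38.36 W/m
From the inner boundary to the expanded polystyrene/cellular glass interface, ΣR_partial = 3.941 m·K/W.
T_interface = T_in − Q'·ΣR_partial = 123 K − (-38.36)(3.941) = 274.2 K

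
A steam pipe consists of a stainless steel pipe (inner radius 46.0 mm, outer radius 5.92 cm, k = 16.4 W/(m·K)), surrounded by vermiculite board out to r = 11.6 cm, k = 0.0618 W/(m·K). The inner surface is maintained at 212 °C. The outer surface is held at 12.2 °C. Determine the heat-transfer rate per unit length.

Treat each layer as a resistance in series:
  R'_stainless steel = ln(0.0592/0.0460)/(2πk) = 0.2523/(2π·16.4) = 0.002448 m·K/W
  R'_vermiculite board = ln(0.116/0.0592)/(2πk) = 0.6727/(2π·0.0618) = 1.732 m·K/W
ΣR = 0.002448 + 1.732 = 1.734 m·K/W
Q' = ΔT/ΣR = (212 °C − 12.2 °C)/1.734 = 115 W/m

Q' = 115 W/m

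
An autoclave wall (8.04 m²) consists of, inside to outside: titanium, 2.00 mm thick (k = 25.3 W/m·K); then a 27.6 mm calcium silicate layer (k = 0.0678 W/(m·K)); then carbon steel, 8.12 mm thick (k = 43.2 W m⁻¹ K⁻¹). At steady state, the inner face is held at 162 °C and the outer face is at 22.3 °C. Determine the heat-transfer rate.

Resistance network (inner→outer):
  R_titanium = L/(kA) = 0.00200/(25.3·8.04) = 9.832×10^-6 K/W
  R_calcium silicate = L/(kA) = 0.0276/(0.0678·8.04) = 0.05063 K/W
  R_carbon steel = L/(kA) = 0.00812/(43.2·8.04) = 2.338×10^-5 K/W
ΣR = 9.832×10^-6 + 0.05063 + 2.338×10^-5 = 0.05066 K/W
Q = ΔT/ΣR = (162 °C − 22.3 °C)/0.05066 = 2760 W

Q = 2.76 kW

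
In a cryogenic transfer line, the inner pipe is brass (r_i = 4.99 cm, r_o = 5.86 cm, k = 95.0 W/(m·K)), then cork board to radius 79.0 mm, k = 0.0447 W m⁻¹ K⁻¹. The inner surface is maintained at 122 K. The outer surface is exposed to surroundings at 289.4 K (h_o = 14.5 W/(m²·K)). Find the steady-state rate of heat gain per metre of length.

Q' = 139 W/m

Resistance network (inner→outer):
  R'_brass = ln(0.0586/0.0499)/(2πk) = 0.1607/(2π·95.0) = 2.692×10^-4 m·K/W
  R'_cork board = ln(0.0790/0.0586)/(2πk) = 0.2987/(2π·0.0447) = 1.064 m·K/W
  R'_conv,out = 1/(2πr h) = 1/(2π·0.0790·14.5) = 0.1389 m·K/W
ΣR = 2.692×10^-4 + 1.064 + 0.1389 = 1.203 m·K/W
Q' = ΔT/ΣR = (122 K − 289.4 K)/1.203 = -139 W/m
(Negative Q' ⇒ heat flows inward; heat gain = 139 W/m.)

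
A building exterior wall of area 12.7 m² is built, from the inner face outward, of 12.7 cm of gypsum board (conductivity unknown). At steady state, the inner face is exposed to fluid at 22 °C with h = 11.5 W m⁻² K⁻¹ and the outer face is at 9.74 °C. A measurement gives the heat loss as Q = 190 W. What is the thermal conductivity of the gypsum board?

ΣR = ΔT/Q = |22 − 9.74|/190 = 0.06453 K/W
Known resistances:
  R_conv,in = 1/(hA) = 1/(11.5·12.7) = 0.006847 K/W
R_gypsum board = ΣR − ΣR_known = 0.06453 − 0.006847 = 0.05768 K/W
L/(kA) = 0.05768 ⇒ k = 0.127/(0.05768·12.7) = 0.173 W/m·K

k = 0.173 W/m·K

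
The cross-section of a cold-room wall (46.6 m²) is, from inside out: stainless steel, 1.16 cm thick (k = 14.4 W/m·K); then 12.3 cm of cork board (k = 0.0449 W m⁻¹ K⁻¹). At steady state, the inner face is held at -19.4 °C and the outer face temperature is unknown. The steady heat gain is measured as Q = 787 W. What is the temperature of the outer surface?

T_out = 26.9 °C

Series resistances:
  R_stainless steel = L/(kA) = 0.0116/(14.4·46.6) = 1.729×10^-5 K/W
  R_cork board = L/(kA) = 0.123/(0.0449·46.6) = 0.05879 K/W
ΣR = 0.05880 K/W
ΔT = Q·ΣR = 787 × 0.05880 = 46.28 K
Heat flows inward, so T_out = T_in + ΔT = -19.4 + 46.28 = 26.9 °C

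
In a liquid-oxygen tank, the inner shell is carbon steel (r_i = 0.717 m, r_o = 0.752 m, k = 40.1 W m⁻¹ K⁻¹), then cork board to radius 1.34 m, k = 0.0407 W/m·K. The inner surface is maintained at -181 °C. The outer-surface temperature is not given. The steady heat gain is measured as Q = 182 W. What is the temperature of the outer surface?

Sum the resistances:
  R_carbon steel = (1/0.717 − 1/0.752)/(4πk) = 0.06491/(4π·40.1) = 1.288×10^-4 K/W
  R_cork board = (1/0.752 − 1/1.34)/(4πk) = 0.5835/(4π·0.0407) = 1.141 K/W
ΣR = 1.141 K/W
ΔT = Q·ΣR = 182 × 1.141 = 207.7 K
Heat flows inward, so T_out = T_in + ΔT = -181 + 207.7 = 26.7 °C

T_out = 26.7 °C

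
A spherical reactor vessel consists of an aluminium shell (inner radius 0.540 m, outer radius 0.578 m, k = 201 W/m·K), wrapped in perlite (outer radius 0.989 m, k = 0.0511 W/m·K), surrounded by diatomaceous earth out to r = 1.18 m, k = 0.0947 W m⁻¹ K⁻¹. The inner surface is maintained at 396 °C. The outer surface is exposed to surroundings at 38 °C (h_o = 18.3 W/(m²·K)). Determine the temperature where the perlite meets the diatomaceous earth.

Treat each layer as a resistance in series:
  R_aluminium = (1/0.540 − 1/0.578)/(4πk) = 0.1217/(4π·201) = 4.820×10^-5 K/W
  R_perlite = (1/0.578 − 1/0.989)/(4πk) = 0.7190/(4π·0.0511) = 1.120 K/W
  R_diatomaceous earth = (1/0.989 − 1/1.18)/(4πk) = 0.1637/(4π·0.0947) = 0.1375 K/W
  R_conv,out = 1/(4πr²h) = 1/(4π·1.18²·18.3) = 0.003123 K/W
ΣR = 4.820×10^-5 + 1.120 + 0.1375 + 0.003123 = 1.261 K/W
Q = ΔT/ΣR = (396 °C − 38 °C)/1.261 = 283.9 W
From the inner boundary to the perlite/diatomaceous earth interface, ΣR_partial = 1.120 K/W.
T_interface = T_in − Q·ΣR_partial = 396 °C − (283.9)(1.120) = 78.0 °C

T = 78.0 °C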